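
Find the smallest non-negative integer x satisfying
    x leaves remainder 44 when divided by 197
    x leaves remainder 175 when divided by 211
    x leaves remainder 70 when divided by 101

From x ≡ 44 (mod 197) write x = 44 + 197t. Substituting into x ≡ 175 (mod 211) gives 197t ≡ 131 (mod 211), and since 197⁻¹ ≡ 15 (mod 211), t ≡ 66. Hence x ≡ 44 + 197·66 = 13046 (mod 41567).
From x ≡ 13046 (mod 41567) write x = 13046 + 41567t. Substituting into x ≡ 70 (mod 101) gives 41567t ≡ 53 (mod 101), and since 56⁻¹ ≡ 92 (mod 101), t ≡ 28. Hence x ≡ 13046 + 41567·28 = 1176922 (mod 4198267).

1176922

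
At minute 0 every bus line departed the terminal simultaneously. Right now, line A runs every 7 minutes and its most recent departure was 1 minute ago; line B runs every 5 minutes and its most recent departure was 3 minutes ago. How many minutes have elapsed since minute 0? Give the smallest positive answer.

From t ≡ 1 (mod 7) write t = 1 + 7s. Substituting into t ≡ 3 (mod 5) gives 7s ≡ 2 (mod 5), and since 2⁻¹ ≡ 3 (mod 5), s ≡ 1. Hence t ≡ 1 + 7·1 = 8 (mod 35).

8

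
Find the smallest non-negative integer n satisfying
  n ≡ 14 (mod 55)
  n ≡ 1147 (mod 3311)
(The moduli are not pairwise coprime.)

7769

Combine the congruences pairwise.
gcd(55, 3311) = 11 and 11 | (1147 − 14), so the pair is consistent; merging gives n ≡ 7769 (mod 16555), where 16555 = lcm(55, 3311).
The solution is unique modulo lcm(55, 3311) = 16555.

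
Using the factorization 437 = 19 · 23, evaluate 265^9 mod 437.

Mod 19: 265 ≡ 18; 18^9 ≡ 18 (mod 19).
Mod 23: 265 ≡ 12; 12^9 ≡ 4 (mod 23).
Combine by CRT: x ≡ 18 (mod 19), x ≡ 4 (mod 23) ⇒ x ≡ 303 (mod 437).

303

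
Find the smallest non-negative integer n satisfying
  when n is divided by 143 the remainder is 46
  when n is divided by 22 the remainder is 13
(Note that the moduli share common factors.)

189

Combine the congruences pairwise.
gcd(143, 22) = 11 and 11 | (13 − 46), so the pair is consistent; merging gives n ≡ 189 (mod 286), where 286 = lcm(143, 22).
The solution is unique modulo lcm(143, 22) = 286.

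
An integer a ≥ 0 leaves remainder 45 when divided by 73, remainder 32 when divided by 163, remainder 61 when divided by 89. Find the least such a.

Combine the congruences pairwise.
From a ≡ 45 (mod 73) write a = 45 + 73t. Substituting into a ≡ 32 (mod 163) gives 73t ≡ 150 (mod 163), and since 73⁻¹ ≡ 67 (mod 163), t ≡ 107. Hence a ≡ 45 + 73·107 = 7856 (mod 11899).
From a ≡ 7856 (mod 11899) write a = 7856 + 11899t. Substituting into a ≡ 61 (mod 89) gives 11899t ≡ 37 (mod 89), and since 62⁻¹ ≡ 56 (mod 89), t ≡ 25. Hence a ≡ 7856 + 11899·25 = 305331 (mod 1059011).

305331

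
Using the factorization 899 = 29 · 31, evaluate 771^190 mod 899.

869

Mod 29: 771 ≡ 17; by Fermat, exponent reduces to 190 mod 28 = 22; 17^22 ≡ 28 (mod 29).
Mod 31: 771 ≡ 27; by Fermat, exponent reduces to 190 mod 30 = 10; 27^10 ≡ 1 (mod 31).
Combine by CRT: x ≡ 28 (mod 29), x ≡ 1 (mod 31) ⇒ x ≡ 869 (mod 899).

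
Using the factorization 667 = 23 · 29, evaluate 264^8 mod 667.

Mod 23: 264 ≡ 11; 11^8 ≡ 8 (mod 23).
Mod 29: 264 ≡ 3; 3^8 ≡ 7 (mod 29).
Combine by CRT: x ≡ 8 (mod 23), x ≡ 7 (mod 29) ⇒ x ≡ 123 (mod 667).

123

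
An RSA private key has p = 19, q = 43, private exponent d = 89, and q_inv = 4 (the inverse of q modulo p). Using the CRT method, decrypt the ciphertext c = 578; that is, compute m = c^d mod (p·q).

d_p = d mod (p−1) = 89 mod 18 = 17; d_q = d mod (q−1) = 5.
m₁ = c^(d_p) mod p: c ≡ 8 (mod 19), and 8^17 mod 19 = 12.
m₂ = c^(d_q) mod q: c ≡ 19 (mod 43), and 19^5 mod 43 = 30.
h = q_inv·(m₁ − m₂) mod p = 4·(12 − 30) mod 19 = 4.
m = m₂ + h·q = 30 + 4·43 = 202.

202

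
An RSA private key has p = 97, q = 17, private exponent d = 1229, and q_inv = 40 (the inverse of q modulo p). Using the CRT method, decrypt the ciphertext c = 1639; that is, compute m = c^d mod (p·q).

d_p = d mod (p−1) = 1229 mod 96 = 77; d_q = d mod (q−1) = 13.
m₁ = c^(d_p) mod p: c ≡ 87 (mod 97), and 87^77 mod 97 = 57.
m₂ = c^(d_q) mod q: c ≡ 7 (mod 17), and 7^13 mod 17 = 6.
h = q_inv·(m₁ − m₂) mod p = 40·(57 − 6) mod 97 = 3.
m = m₂ + h·q = 6 + 3·17 = 57.

57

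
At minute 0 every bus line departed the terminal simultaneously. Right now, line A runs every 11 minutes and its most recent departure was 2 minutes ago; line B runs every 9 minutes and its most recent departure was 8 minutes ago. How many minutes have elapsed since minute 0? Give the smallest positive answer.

35

From t ≡ 2 (mod 11) write t = 2 + 11s. Substituting into t ≡ 8 (mod 9) gives 11s ≡ 6 (mod 9), and since 2⁻¹ ≡ 5 (mod 9), s ≡ 3. Hence t ≡ 2 + 11·3 = 35 (mod 99).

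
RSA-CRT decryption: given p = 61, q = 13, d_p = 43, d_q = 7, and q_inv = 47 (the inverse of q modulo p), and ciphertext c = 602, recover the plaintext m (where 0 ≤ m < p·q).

m₁ = c^(d_p) mod p: c ≡ 53 (mod 61), and 53^43 mod 61 = 37.
m₂ = c^(d_q) mod q: c ≡ 4 (mod 13), and 4^7 mod 13 = 4.
h = q_inv·(m₁ − m₂) mod p = 47·(37 − 4) mod 61 = 26.
m = m₂ + h·q = 4 + 26·13 = 342.

342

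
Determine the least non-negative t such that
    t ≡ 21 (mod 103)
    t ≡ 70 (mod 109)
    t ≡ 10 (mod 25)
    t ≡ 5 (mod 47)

10576885

The moduli are pairwise coprime; N = 103·109·25·47 = 13191725.
N/103 = 128075; 128075 ≡ 46 (mod 103); 46·56 ≡ 1, so inverse 56.
N/109 = 121025; 121025 ≡ 35 (mod 109); 35·81 ≡ 1, so inverse 81.
N/25 = 527669; 527669 ≡ 19 (mod 25); 19·4 ≡ 1, so inverse 4.
N/47 = 280675; 280675 ≡ 38 (mod 47); 38·26 ≡ 1, so inverse 26.
t ≡ 21·128075·56 + 70·121025·81 + 10·527669·4 + 5·280675·26 = 894422460.
894422460 mod 13191725 = 10576885.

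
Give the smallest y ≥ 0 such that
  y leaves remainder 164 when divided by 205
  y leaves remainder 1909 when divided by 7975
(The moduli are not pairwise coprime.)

289009

Combine the congruences pairwise.
gcd(205, 7975) = 5 and 5 | (1909 − 164), so the pair is consistent; merging gives y ≡ 289009 (mod 326975), where 326975 = lcm(205, 7975).
The solution is unique modulo lcm(205, 7975) = 326975.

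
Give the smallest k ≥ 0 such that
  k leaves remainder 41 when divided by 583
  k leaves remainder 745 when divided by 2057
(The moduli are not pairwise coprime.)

58341

Combine the congruences pairwise.
gcd(583, 2057) = 11 and 11 | (745 − 41), so the pair is consistent; merging gives k ≡ 58341 (mod 109021), where 109021 = lcm(583, 2057).
The solution is unique modulo lcm(583, 2057) = 109021.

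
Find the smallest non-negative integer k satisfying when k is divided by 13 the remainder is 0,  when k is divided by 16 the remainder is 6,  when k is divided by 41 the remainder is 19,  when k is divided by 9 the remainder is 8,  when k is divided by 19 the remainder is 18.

From k ≡ 0 (mod 13) write k = 0 + 13t. Substituting into k ≡ 6 (mod 16) gives 13t ≡ 6 (mod 16), and since 13⁻¹ ≡ 5 (mod 16), t ≡ 14. Hence k ≡ 0 + 13·14 = 182 (mod 208).
From k ≡ 182 (mod 208) write k = 182 + 208t. Substituting into k ≡ 19 (mod 41) gives 208t ≡ 1 (mod 41), and since 3⁻¹ ≡ 14 (mod 41), t ≡ 14. Hence k ≡ 182 + 208·14 = 3094 (mod 8528).
From k ≡ 3094 (mod 8528) write k = 3094 + 8528t. Substituting into k ≡ 8 (mod 9) gives 8528t ≡ 1 (mod 9), and since 5⁻¹ ≡ 2 (mod 9), t ≡ 2. Hence k ≡ 3094 + 8528·2 = 20150 (mod 76752).
From k ≡ 20150 (mod 76752) write k = 20150 + 76752t. Substituting into k ≡ 18 (mod 19) gives 76752t ≡ 8 (mod 19), and since 11⁻¹ ≡ 7 (mod 19), t ≡ 18. Hence k ≡ 20150 + 76752·18 = 1401686 (mod 1458288).

1401686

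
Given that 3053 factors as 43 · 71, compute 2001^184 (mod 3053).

Mod 43: 2001 ≡ 23; by Fermat, exponent reduces to 184 mod 42 = 16; 23^16 ≡ 38 (mod 43).
Mod 71: 2001 ≡ 13; by Fermat, exponent reduces to 184 mod 70 = 44; 13^44 ≡ 64 (mod 71).
Combine by CRT: x ≡ 38 (mod 43), x ≡ 64 (mod 71) ⇒ x ≡ 2833 (mod 3053).

2833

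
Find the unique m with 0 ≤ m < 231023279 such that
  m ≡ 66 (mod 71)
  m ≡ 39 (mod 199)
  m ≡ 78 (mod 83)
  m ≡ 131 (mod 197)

From m ≡ 66 (mod 71) write m = 66 + 71t. Substituting into m ≡ 39 (mod 199) gives 71t ≡ 172 (mod 199), and since 71⁻¹ ≡ 185 (mod 199), t ≡ 179. Hence m ≡ 66 + 71·179 = 12775 (mod 14129).
From m ≡ 12775 (mod 14129) write m = 12775 + 14129t. Substituting into m ≡ 78 (mod 83) gives 14129t ≡ 2 (mod 83), and since 19⁻¹ ≡ 35 (mod 83), t ≡ 70. Hence m ≡ 12775 + 14129·70 = 1001805 (mod 1172707).
From m ≡ 1001805 (mod 1172707) write m = 1001805 + 1172707t. Substituting into m ≡ 131 (mod 197) gives 1172707t ≡ 71 (mod 197), and since 163⁻¹ ≡ 168 (mod 197), t ≡ 108. Hence m ≡ 1001805 + 1172707·108 = 127654161 (mod 231023279).

127654161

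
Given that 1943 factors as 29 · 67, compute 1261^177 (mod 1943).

Mod 29: 1261 ≡ 14; by Fermat, exponent reduces to 177 mod 28 = 9; 14^9 ≡ 3 (mod 29).
Mod 67: 1261 ≡ 55; by Fermat, exponent reduces to 177 mod 66 = 45; 55^45 ≡ 25 (mod 67).
Combine by CRT: x ≡ 3 (mod 29), x ≡ 25 (mod 67) ⇒ x ≡ 293 (mod 1943).

293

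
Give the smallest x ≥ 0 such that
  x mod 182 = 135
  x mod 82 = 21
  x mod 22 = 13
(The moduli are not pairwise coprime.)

gcd(182, 82) = 2 and 2 | (21 − 135), so the pair is consistent; merging gives x ≡ 3957 (mod 7462), where 7462 = lcm(182, 82).
gcd(7462, 22) = 2 and 2 | (13 − 3957), so the pair is consistent; merging gives x ≡ 33805 (mod 82082), where 82082 = lcm(7462, 22).
The solution is unique modulo lcm(182, 82, 22) = 82082.

33805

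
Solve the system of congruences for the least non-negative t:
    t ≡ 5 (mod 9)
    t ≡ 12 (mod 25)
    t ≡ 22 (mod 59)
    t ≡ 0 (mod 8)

Combine the congruences pairwise.
From t ≡ 5 (mod 9) write t = 5 + 9s. Substituting into t ≡ 12 (mod 25) gives 9s ≡ 7 (mod 25), and since 9⁻¹ ≡ 14 (mod 25), s ≡ 23. Hence t ≡ 5 + 9·23 = 212 (mod 225).
From t ≡ 212 (mod 225) write t = 212 + 225s. Substituting into t ≡ 22 (mod 59) gives 225s ≡ 46 (mod 59), and since 48⁻¹ ≡ 16 (mod 59), s ≡ 28. Hence t ≡ 212 + 225·28 = 6512 (mod 13275).
From t ≡ 6512 (mod 13275) write t = 6512 + 13275s. Substituting into t ≡ 0 (mod 8) gives 13275s ≡ 0 (mod 8), and since 3⁻¹ ≡ 3 (mod 8), s ≡ 0. Hence t ≡ 6512 + 13275·0 = 6512 (mod 106200).

6512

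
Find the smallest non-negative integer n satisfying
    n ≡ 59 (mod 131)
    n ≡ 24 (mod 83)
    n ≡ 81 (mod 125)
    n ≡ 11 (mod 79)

9427081

From n ≡ 59 (mod 131) write n = 59 + 131t. Substituting into n ≡ 24 (mod 83) gives 131t ≡ 48 (mod 83), and since 48⁻¹ ≡ 64 (mod 83), t ≡ 1. Hence n ≡ 59 + 131·1 = 190 (mod 10873).
From n ≡ 190 (mod 10873) write n = 190 + 10873t. Substituting into n ≡ 81 (mod 125) gives 10873t ≡ 16 (mod 125), and since 123⁻¹ ≡ 62 (mod 125), t ≡ 117. Hence n ≡ 190 + 10873·117 = 1272331 (mod 1359125).
From n ≡ 1272331 (mod 1359125) write n = 1272331 + 1359125t. Substituting into n ≡ 11 (mod 79) gives 1359125t ≡ 54 (mod 79), and since 9⁻¹ ≡ 44 (mod 79), t ≡ 6. Hence n ≡ 1272331 + 1359125·6 = 9427081 (mod 107370875).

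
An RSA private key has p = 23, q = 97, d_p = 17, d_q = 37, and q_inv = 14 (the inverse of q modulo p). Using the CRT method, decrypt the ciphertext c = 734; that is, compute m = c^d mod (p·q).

166

m₁ = c^(d_p) mod p: c ≡ 21 (mod 23), and 21^17 mod 23 = 5.
m₂ = c^(d_q) mod q: c ≡ 55 (mod 97), and 55^37 mod 97 = 69.
h = q_inv·(m₁ − m₂) mod p = 14·(5 − 69) mod 23 = 1.
m = m₂ + h·q = 69 + 1·97 = 166.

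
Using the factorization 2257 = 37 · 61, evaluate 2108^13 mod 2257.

Mod 37: 2108 ≡ 36; 36^13 ≡ 36 (mod 37).
Mod 61: 2108 ≡ 34; 34^13 ≡ 20 (mod 61).
Combine by CRT: x ≡ 36 (mod 37), x ≡ 20 (mod 61) ⇒ x ≡ 813 (mod 2257).

813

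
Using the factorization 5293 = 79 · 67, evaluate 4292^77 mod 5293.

3789

Mod 79: 4292 ≡ 26; 26^77 ≡ 76 (mod 79).
Mod 67: 4292 ≡ 4; by Fermat, exponent reduces to 77 mod 66 = 11; 4^11 ≡ 37 (mod 67).
Combine by CRT: x ≡ 76 (mod 79), x ≡ 37 (mod 67) ⇒ x ≡ 3789 (mod 5293).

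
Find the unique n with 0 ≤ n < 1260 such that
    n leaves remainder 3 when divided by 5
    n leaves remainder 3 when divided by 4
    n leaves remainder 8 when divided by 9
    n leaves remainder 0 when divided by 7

The moduli are pairwise coprime; M = 5·4·9·7 = 1260.
M/5 = 252; 252 ≡ 2 (mod 5); 2·3 ≡ 1, so inverse 3.
M/4 = 315; 315 ≡ 3 (mod 4); 3·3 ≡ 1, so inverse 3.
M/9 = 140; 140 ≡ 5 (mod 9); 5·2 ≡ 1, so inverse 2.
M/7 = 180; 180 ≡ 5 (mod 7); 5·3 ≡ 1, so inverse 3.
n ≡ 3·252·3 + 3·315·3 + 8·140·2 + 0·180·3 = 7343.
7343 mod 1260 = 1043.

1043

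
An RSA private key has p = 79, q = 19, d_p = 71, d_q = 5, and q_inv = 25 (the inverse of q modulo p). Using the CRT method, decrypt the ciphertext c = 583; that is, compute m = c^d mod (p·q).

m₁ = c^(d_p) mod p: c ≡ 30 (mod 79), and 30^71 mod 79 = 53.
m₂ = c^(d_q) mod q: c ≡ 13 (mod 19), and 13^5 mod 19 = 14.
h = q_inv·(m₁ − m₂) mod p = 25·(53 − 14) mod 79 = 27.
m = m₂ + h·q = 14 + 27·19 = 527.

527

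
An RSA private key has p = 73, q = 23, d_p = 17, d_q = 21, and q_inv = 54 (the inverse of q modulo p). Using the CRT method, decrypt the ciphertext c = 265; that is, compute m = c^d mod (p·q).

m₁ = c^(d_p) mod p: c ≡ 46 (mod 73), and 46^17 mod 73 = 46.
m₂ = c^(d_q) mod q: c ≡ 12 (mod 23), and 12^21 mod 23 = 2.
h = q_inv·(m₁ − m₂) mod p = 54·(46 − 2) mod 73 = 40.
m = m₂ + h·q = 2 + 40·23 = 922.

922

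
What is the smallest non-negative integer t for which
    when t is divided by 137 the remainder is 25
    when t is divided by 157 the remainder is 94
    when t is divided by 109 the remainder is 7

The moduli are pairwise coprime; N = 137·157·109 = 2344481.
N/137 = 17113; 17113 ≡ 125 (mod 137); 125·57 ≡ 1, so inverse 57.
N/157 = 14933; 14933 ≡ 18 (mod 157); 18·96 ≡ 1, so inverse 96.
N/109 = 21509; 21509 ≡ 36 (mod 109); 36·106 ≡ 1, so inverse 106.
t ≡ 25·17113·57 + 94·14933·96 + 7·21509·106 = 175101095.
175101095 mod 2344481 = 1609501.

1609501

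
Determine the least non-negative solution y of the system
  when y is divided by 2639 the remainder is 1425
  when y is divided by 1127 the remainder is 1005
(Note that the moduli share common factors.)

gcd(2639, 1127) = 7 and 7 | (1005 − 1425), so the pair is consistent; merging gives y ≡ 307549 (mod 424879), where 424879 = lcm(2639, 1127).
The solution is unique modulo lcm(2639, 1127) = 424879.

307549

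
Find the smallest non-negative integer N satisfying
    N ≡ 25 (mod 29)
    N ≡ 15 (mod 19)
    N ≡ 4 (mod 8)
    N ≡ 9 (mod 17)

26444

The moduli are pairwise coprime; M = 29·19·8·17 = 74936.
M/29 = 2584; 2584 ≡ 3 (mod 29); 3·10 ≡ 1, so inverse 10.
M/19 = 3944; 3944 ≡ 11 (mod 19); 11·7 ≡ 1, so inverse 7.
M/8 = 9367; 9367 ≡ 7 (mod 8); 7·7 ≡ 1, so inverse 7.
M/17 = 4408; 4408 ≡ 5 (mod 17); 5·7 ≡ 1, so inverse 7.
N ≡ 25·2584·10 + 15·3944·7 + 4·9367·7 + 9·4408·7 = 1600100.
1600100 mod 74936 = 26444.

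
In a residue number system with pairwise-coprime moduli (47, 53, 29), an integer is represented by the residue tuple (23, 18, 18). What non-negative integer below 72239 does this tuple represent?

4629

The moduli are pairwise coprime; N = 47·53·29 = 72239.
N/47 = 1537; 1537 ≡ 33 (mod 47); 33·10 ≡ 1, so inverse 10.
N/53 = 1363; 1363 ≡ 38 (mod 53); 38·7 ≡ 1, so inverse 7.
N/29 = 2491; 2491 ≡ 26 (mod 29); 26·19 ≡ 1, so inverse 19.
x ≡ 23·1537·10 + 18·1363·7 + 18·2491·19 = 1377170.
1377170 mod 72239 = 4629.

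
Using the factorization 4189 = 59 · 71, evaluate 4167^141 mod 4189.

3102

Mod 59: 4167 ≡ 37; by Fermat, exponent reduces to 141 mod 58 = 25; 37^25 ≡ 34 (mod 59).
Mod 71: 4167 ≡ 49; by Fermat, exponent reduces to 141 mod 70 = 1; 49^1 ≡ 49 (mod 71).
Combine by CRT: x ≡ 34 (mod 59), x ≡ 49 (mod 71) ⇒ x ≡ 3102 (mod 4189).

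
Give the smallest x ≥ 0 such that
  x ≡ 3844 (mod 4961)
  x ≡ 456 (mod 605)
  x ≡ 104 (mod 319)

Combine the congruences pairwise.
gcd(4961, 605) = 121 and 121 | (456 − 3844), so the pair is consistent; merging gives x ≡ 13766 (mod 24805), where 24805 = lcm(4961, 605).
gcd(24805, 319) = 11 and 11 | (104 − 13766), so the pair is consistent; merging gives x ≡ 509866 (mod 719345), where 719345 = lcm(24805, 319).
The solution is unique modulo lcm(4961, 605, 319) = 719345.

509866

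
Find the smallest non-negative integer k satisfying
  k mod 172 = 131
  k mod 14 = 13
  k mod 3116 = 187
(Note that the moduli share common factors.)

Combine the congruences pairwise.
gcd(172, 14) = 2 and 2 | (13 − 131), so the pair is consistent; merging gives k ≡ 475 (mod 1204), where 1204 = lcm(172, 14).
gcd(1204, 3116) = 4 and 4 | (187 − 475), so the pair is consistent; merging gives k ≡ 875783 (mod 937916), where 937916 = lcm(1204, 3116).
The solution is unique modulo lcm(172, 14, 3116) = 937916.

875783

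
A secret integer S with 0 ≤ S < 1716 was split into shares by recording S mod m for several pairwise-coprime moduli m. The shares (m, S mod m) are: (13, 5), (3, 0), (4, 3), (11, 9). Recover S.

603

From S ≡ 5 (mod 13) write S = 5 + 13t. Substituting into S ≡ 0 (mod 3) gives 13t ≡ 1 (mod 3), and since 1⁻¹ ≡ 1 (mod 3), t ≡ 1. Hence S ≡ 5 + 13·1 = 18 (mod 39).
From S ≡ 18 (mod 39) write S = 18 + 39t. Substituting into S ≡ 3 (mod 4) gives 39t ≡ 1 (mod 4), and since 3⁻¹ ≡ 3 (mod 4), t ≡ 3. Hence S ≡ 18 + 39·3 = 135 (mod 156).
From S ≡ 135 (mod 156) write S = 135 + 156t. Substituting into S ≡ 9 (mod 11) gives 156t ≡ 6 (mod 11), and since 2⁻¹ ≡ 6 (mod 11), t ≡ 3. Hence S ≡ 135 + 156·3 = 603 (mod 1716).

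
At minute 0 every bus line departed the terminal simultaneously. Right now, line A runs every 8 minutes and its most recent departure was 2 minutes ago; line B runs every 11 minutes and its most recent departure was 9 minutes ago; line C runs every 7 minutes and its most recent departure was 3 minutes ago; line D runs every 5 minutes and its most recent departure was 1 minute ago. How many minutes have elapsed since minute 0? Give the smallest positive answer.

From t ≡ 2 (mod 8) write t = 2 + 8s. Substituting into t ≡ 9 (mod 11) gives 8s ≡ 7 (mod 11), and since 8⁻¹ ≡ 7 (mod 11), s ≡ 5. Hence t ≡ 2 + 8·5 = 42 (mod 88).
From t ≡ 42 (mod 88) write t = 42 + 88s. Substituting into t ≡ 3 (mod 7) gives 88s ≡ 3 (mod 7), and since 4⁻¹ ≡ 2 (mod 7), s ≡ 6. Hence t ≡ 42 + 88·6 = 570 (mod 616).
From t ≡ 570 (mod 616) write t = 570 + 616s. Substituting into t ≡ 1 (mod 5) gives 616s ≡ 1 (mod 5), and since 1⁻¹ ≡ 1 (mod 5), s ≡ 1. Hence t ≡ 570 + 616·1 = 1186 (mod 3080).

1186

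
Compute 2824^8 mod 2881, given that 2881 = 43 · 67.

289

Mod 43: 2824 ≡ 29; 29^8 ≡ 31 (mod 43).
Mod 67: 2824 ≡ 10; 10^8 ≡ 21 (mod 67).
Combine by CRT: x ≡ 31 (mod 43), x ≡ 21 (mod 67) ⇒ x ≡ 289 (mod 2881).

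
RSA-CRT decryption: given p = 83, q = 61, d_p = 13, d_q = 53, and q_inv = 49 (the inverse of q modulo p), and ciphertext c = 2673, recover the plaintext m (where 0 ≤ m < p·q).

m₁ = c^(d_p) mod p: c ≡ 17 (mod 83), and 17^13 mod 83 = 3.
m₂ = c^(d_q) mod q: c ≡ 50 (mod 61), and 50^53 mod 61 = 50.
h = q_inv·(m₁ − m₂) mod p = 49·(3 − 50) mod 83 = 21.
m = m₂ + h·q = 50 + 21·61 = 1331.

1331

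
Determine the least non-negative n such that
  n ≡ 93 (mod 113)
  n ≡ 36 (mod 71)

Combine the congruences pairwise.
From n ≡ 93 (mod 113) write n = 93 + 113t. Substituting into n ≡ 36 (mod 71) gives 113t ≡ 14 (mod 71), and since 42⁻¹ ≡ 22 (mod 71), t ≡ 24. Hence n ≡ 93 + 113·24 = 2805 (mod 8023).

2805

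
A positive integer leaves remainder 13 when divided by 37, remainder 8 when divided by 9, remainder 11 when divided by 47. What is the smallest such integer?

The moduli are pairwise coprime; M = 37·9·47 = 15651.
M/37 = 423; 423 ≡ 16 (mod 37); 16·7 ≡ 1, so inverse 7.
M/9 = 1739; 1739 ≡ 2 (mod 9); 2·5 ≡ 1, so inverse 5.
M/47 = 333; 333 ≡ 4 (mod 47); 4·12 ≡ 1, so inverse 12.
n ≡ 13·423·7 + 8·1739·5 + 11·333·12 = 152009.
152009 mod 15651 = 11150.

11150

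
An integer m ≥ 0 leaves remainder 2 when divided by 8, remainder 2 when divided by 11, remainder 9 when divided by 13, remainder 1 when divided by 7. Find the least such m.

4754

Combine the congruences pairwise.
From m ≡ 2 (mod 8) write m = 2 + 8t. Substituting into m ≡ 2 (mod 11) gives 8t ≡ 0 (mod 11), and since 8⁻¹ ≡ 7 (mod 11), t ≡ 0. Hence m ≡ 2 + 8·0 = 2 (mod 88).
From m ≡ 2 (mod 88) write m = 2 + 88t. Substituting into m ≡ 9 (mod 13) gives 88t ≡ 7 (mod 13), and since 10⁻¹ ≡ 4 (mod 13), t ≡ 2. Hence m ≡ 2 + 88·2 = 178 (mod 1144).
From m ≡ 178 (mod 1144) write m = 178 + 1144t. Substituting into m ≡ 1 (mod 7) gives 1144t ≡ 5 (mod 7), and since 3⁻¹ ≡ 5 (mod 7), t ≡ 4. Hence m ≡ 178 + 1144·4 = 4754 (mod 8008).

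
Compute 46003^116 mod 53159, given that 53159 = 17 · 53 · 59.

1

Mod 17: 46003 ≡ 1; by Fermat, exponent reduces to 116 mod 16 = 4; 1^4 ≡ 1 (mod 17).
Mod 53: 46003 ≡ 52; by Fermat, exponent reduces to 116 mod 52 = 12; 52^12 ≡ 1 (mod 53).
Mod 59: 46003 ≡ 42; since 58 | 116, by Fermat 42^116 ≡ 1 (mod 59).
Combine by CRT: x ≡ 1 (mod 17), x ≡ 1 (mod 53), x ≡ 1 (mod 59) ⇒ x ≡ 1 (mod 53159).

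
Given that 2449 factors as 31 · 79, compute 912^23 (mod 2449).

Mod 31: 912 ≡ 13; 13^23 ≡ 24 (mod 31).
Mod 79: 912 ≡ 43; 43^23 ≡ 39 (mod 79).
Combine by CRT: x ≡ 24 (mod 31), x ≡ 39 (mod 79) ⇒ x ≡ 1698 (mod 2449).

1698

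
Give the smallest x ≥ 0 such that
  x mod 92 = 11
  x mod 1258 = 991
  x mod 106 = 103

1623811

Combine the congruences pairwise.
gcd(92, 1258) = 2 and 2 | (991 − 11), so the pair is consistent; merging gives x ≡ 3507 (mod 57868), where 57868 = lcm(92, 1258).
gcd(57868, 106) = 2 and 2 | (103 − 3507), so the pair is consistent; merging gives x ≡ 1623811 (mod 3067004), where 3067004 = lcm(57868, 106).
The solution is unique modulo lcm(92, 1258, 106) = 3067004.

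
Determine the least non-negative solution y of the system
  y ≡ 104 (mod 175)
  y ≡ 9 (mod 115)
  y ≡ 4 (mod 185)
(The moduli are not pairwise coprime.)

gcd(175, 115) = 5 and 5 | (9 − 104), so the pair is consistent; merging gives y ≡ 1504 (mod 4025), where 4025 = lcm(175, 115).
gcd(4025, 185) = 5 and 5 | (4 − 1504), so the pair is consistent; merging gives y ≡ 86029 (mod 148925), where 148925 = lcm(4025, 185).
The solution is unique modulo lcm(175, 115, 185) = 148925.

86029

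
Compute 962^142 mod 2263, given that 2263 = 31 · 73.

2171

Mod 31: 962 ≡ 1; by Fermat, exponent reduces to 142 mod 30 = 22; 1^22 ≡ 1 (mod 31).
Mod 73: 962 ≡ 13; by Fermat, exponent reduces to 142 mod 72 = 70; 13^70 ≡ 54 (mod 73).
Combine by CRT: x ≡ 1 (mod 31), x ≡ 54 (mod 73) ⇒ x ≡ 2171 (mod 2263).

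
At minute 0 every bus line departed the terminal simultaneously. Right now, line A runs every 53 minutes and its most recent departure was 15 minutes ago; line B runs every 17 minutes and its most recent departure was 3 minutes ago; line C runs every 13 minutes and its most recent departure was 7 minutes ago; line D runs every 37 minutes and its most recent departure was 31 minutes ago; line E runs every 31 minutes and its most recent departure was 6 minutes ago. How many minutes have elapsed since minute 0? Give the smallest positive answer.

13252506

The moduli are pairwise coprime; N = 53·17·13·37·31 = 13434811.
N/53 = 253487; 253487 ≡ 41 (mod 53); 41·22 ≡ 1, so inverse 22.
N/17 = 790283; 790283 ≡ 4 (mod 17); 4·13 ≡ 1, so inverse 13.
N/13 = 1033447; 1033447 ≡ 12 (mod 13); 12·12 ≡ 1, so inverse 12.
N/37 = 363103; 363103 ≡ 22 (mod 37); 22·32 ≡ 1, so inverse 32.
N/31 = 433381; 433381 ≡ 1 (mod 31), inverse 1.
t ≡ 15·253487·22 + 3·790283·13 + 7·1033447·12 + 31·363103·32 + 6·433381·1 = 564079757.
564079757 mod 13434811 = 13252506.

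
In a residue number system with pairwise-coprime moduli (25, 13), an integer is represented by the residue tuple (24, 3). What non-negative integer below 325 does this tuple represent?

224

Combine the congruences pairwise.
From x ≡ 24 (mod 25) write x = 24 + 25t. Substituting into x ≡ 3 (mod 13) gives 25t ≡ 5 (mod 13), and since 12⁻¹ ≡ 12 (mod 13), t ≡ 8. Hence x ≡ 24 + 25·8 = 224 (mod 325).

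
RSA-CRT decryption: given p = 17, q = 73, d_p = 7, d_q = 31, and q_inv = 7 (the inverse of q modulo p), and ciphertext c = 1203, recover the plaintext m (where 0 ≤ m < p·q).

m₁ = c^(d_p) mod p: c ≡ 13 (mod 17), and 13^7 mod 17 = 4.
m₂ = c^(d_q) mod q: c ≡ 35 (mod 73), and 35^31 mod 73 = 23.
h = q_inv·(m₁ − m₂) mod p = 7·(4 − 23) mod 17 = 3.
m = m₂ + h·q = 23 + 3·73 = 242.

242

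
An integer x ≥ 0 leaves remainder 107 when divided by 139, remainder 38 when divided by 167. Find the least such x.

11227

From x ≡ 107 (mod 139) write x = 107 + 139t. Substituting into x ≡ 38 (mod 167) gives 139t ≡ 98 (mod 167), and since 139⁻¹ ≡ 161 (mod 167), t ≡ 80. Hence x ≡ 107 + 139·80 = 11227 (mod 23213).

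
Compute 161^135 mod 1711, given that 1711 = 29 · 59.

111

Mod 29: 161 ≡ 16; by Fermat, exponent reduces to 135 mod 28 = 23; 16^23 ≡ 24 (mod 29).
Mod 59: 161 ≡ 43; by Fermat, exponent reduces to 135 mod 58 = 19; 43^19 ≡ 52 (mod 59).
Combine by CRT: x ≡ 24 (mod 29), x ≡ 52 (mod 59) ⇒ x ≡ 111 (mod 1711).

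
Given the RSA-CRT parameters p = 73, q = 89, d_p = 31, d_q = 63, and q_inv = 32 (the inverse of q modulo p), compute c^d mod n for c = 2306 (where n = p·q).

4446

m₁ = c^(d_p) mod p: c ≡ 43 (mod 73), and 43^31 mod 73 = 66.
m₂ = c^(d_q) mod q: c ≡ 81 (mod 89), and 81^63 mod 89 = 85.
h = q_inv·(m₁ − m₂) mod p = 32·(66 − 85) mod 73 = 49.
m = m₂ + h·q = 85 + 49·89 = 4446.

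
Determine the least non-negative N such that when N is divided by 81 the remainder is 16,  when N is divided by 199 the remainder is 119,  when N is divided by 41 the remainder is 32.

The moduli are pairwise coprime; M = 81·199·41 = 660879.
M/81 = 8159; 8159 ≡ 59 (mod 81); 59·11 ≡ 1, so inverse 11.
M/199 = 3321; 3321 ≡ 137 (mod 199); 137·138 ≡ 1, so inverse 138.
M/41 = 16119; 16119 ≡ 6 (mod 41); 6·7 ≡ 1, so inverse 7.
N ≡ 16·8159·11 + 119·3321·138 + 32·16119·7 = 59584102.
59584102 mod 660879 = 104992.

104992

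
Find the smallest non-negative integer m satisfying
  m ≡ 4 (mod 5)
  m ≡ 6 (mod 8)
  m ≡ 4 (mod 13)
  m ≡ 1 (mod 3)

1174

The moduli are pairwise coprime; N = 5·8·13·3 = 1560.
N/5 = 312; 312 ≡ 2 (mod 5); 2·3 ≡ 1, so inverse 3.
N/8 = 195; 195 ≡ 3 (mod 8); 3·3 ≡ 1, so inverse 3.
N/13 = 120; 120 ≡ 3 (mod 13); 3·9 ≡ 1, so inverse 9.
N/3 = 520; 520 ≡ 1 (mod 3), inverse 1.
m ≡ 4·312·3 + 6·195·3 + 4·120·9 + 1·520·1 = 12094.
12094 mod 1560 = 1174.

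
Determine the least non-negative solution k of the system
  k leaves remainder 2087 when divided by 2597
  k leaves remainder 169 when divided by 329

95579

gcd(2597, 329) = 7 and 7 | (169 − 2087), so the pair is consistent; merging gives k ≡ 95579 (mod 122059), where 122059 = lcm(2597, 329).
The solution is unique modulo lcm(2597, 329) = 122059.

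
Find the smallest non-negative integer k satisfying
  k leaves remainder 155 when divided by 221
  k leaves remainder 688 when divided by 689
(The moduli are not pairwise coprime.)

4133

Combine the congruences pairwise.
gcd(221, 689) = 13 and 13 | (688 − 155), so the pair is consistent; merging gives k ≡ 4133 (mod 11713), where 11713 = lcm(221, 689).
The solution is unique modulo lcm(221, 689) = 11713.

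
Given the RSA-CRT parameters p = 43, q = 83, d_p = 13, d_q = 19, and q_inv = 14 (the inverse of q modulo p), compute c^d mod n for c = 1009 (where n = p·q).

m₁ = c^(d_p) mod p: c ≡ 20 (mod 43), and 20^13 mod 43 = 19.
m₂ = c^(d_q) mod q: c ≡ 13 (mod 83), and 13^19 mod 83 = 73.
h = q_inv·(m₁ − m₂) mod p = 14·(19 − 73) mod 43 = 18.
m = m₂ + h·q = 73 + 18·83 = 1567.

1567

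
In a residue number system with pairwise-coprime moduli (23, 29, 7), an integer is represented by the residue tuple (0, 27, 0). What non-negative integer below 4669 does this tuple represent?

2898

Combine the congruences pairwise.
From x ≡ 0 (mod 23) write x = 0 + 23t. Substituting into x ≡ 27 (mod 29) gives 23t ≡ 27 (mod 29), and since 23⁻¹ ≡ 24 (mod 29), t ≡ 10. Hence x ≡ 0 + 23·10 = 230 (mod 667).
From x ≡ 230 (mod 667) write x = 230 + 667t. Substituting into x ≡ 0 (mod 7) gives 667t ≡ 1 (mod 7), and since 2⁻¹ ≡ 4 (mod 7), t ≡ 4. Hence x ≡ 230 + 667·4 = 2898 (mod 4669).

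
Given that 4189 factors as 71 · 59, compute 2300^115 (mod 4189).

Mod 71: 2300 ≡ 28; by Fermat, exponent reduces to 115 mod 70 = 45; 28^45 ≡ 41 (mod 71).
Mod 59: 2300 ≡ 58; by Fermat, exponent reduces to 115 mod 58 = 57; 58^57 ≡ 58 (mod 59).
Combine by CRT: x ≡ 41 (mod 71), x ≡ 58 (mod 59) ⇒ x ≡ 1887 (mod 4189).

1887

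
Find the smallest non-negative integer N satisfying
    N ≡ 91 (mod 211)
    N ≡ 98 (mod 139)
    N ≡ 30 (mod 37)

816028

The moduli are pairwise coprime; M = 211·139·37 = 1085173.
M/211 = 5143; 5143 ≡ 79 (mod 211); 79·203 ≡ 1, so inverse 203.
M/139 = 7807; 7807 ≡ 23 (mod 139); 23·133 ≡ 1, so inverse 133.
M/37 = 29329; 29329 ≡ 25 (mod 37); 25·3 ≡ 1, so inverse 3.
N ≡ 91·5143·203 + 98·7807·133 + 30·29329·3 = 199402687.
199402687 mod 1085173 = 816028.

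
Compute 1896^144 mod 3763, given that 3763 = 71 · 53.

Mod 71: 1896 ≡ 50; by Fermat, exponent reduces to 144 mod 70 = 4; 50^4 ≡ 12 (mod 71).
Mod 53: 1896 ≡ 41; by Fermat, exponent reduces to 144 mod 52 = 40; 41^40 ≡ 42 (mod 53).
Combine by CRT: x ≡ 12 (mod 71), x ≡ 42 (mod 53) ⇒ x ≡ 2639 (mod 3763).

2639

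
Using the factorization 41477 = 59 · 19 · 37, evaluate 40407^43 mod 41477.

Mod 59: 40407 ≡ 51; 51^43 ≡ 9 (mod 59).
Mod 19: 40407 ≡ 13; by Fermat, exponent reduces to 43 mod 18 = 7; 13^7 ≡ 10 (mod 19).
Mod 37: 40407 ≡ 3; by Fermat, exponent reduces to 43 mod 36 = 7; 3^7 ≡ 4 (mod 37).
Combine by CRT: x ≡ 9 (mod 59), x ≡ 10 (mod 19), x ≡ 4 (mod 37) ⇒ x ≡ 34229 (mod 41477).

34229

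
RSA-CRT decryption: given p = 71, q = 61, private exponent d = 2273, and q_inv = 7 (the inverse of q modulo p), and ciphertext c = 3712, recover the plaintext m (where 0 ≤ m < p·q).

2870

d_p = d mod (p−1) = 2273 mod 70 = 33; d_q = d mod (q−1) = 53.
m₁ = c^(d_p) mod p: c ≡ 20 (mod 71), and 20^33 mod 71 = 30.
m₂ = c^(d_q) mod q: c ≡ 52 (mod 61), and 52^53 mod 61 = 3.
h = q_inv·(m₁ − m₂) mod p = 7·(30 − 3) mod 71 = 47.
m = m₂ + h·q = 3 + 47·61 = 2870.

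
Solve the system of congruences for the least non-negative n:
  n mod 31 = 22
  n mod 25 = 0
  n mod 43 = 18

From n ≡ 22 (mod 31) write n = 22 + 31t. Substituting into n ≡ 0 (mod 25) gives 31t ≡ 3 (mod 25), and since 6⁻¹ ≡ 21 (mod 25), t ≡ 13. Hence n ≡ 22 + 31·13 = 425 (mod 775).
From n ≡ 425 (mod 775) write n = 425 + 775t. Substituting into n ≡ 18 (mod 43) gives 775t ≡ 23 (mod 43), and since 1⁻¹ ≡ 1 (mod 43), t ≡ 23. Hence n ≡ 425 + 775·23 = 18250 (mod 33325).

18250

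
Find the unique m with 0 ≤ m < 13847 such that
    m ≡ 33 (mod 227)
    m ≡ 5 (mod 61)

3665

Combine the congruences pairwise.
From m ≡ 33 (mod 227) write m = 33 + 227t. Substituting into m ≡ 5 (mod 61) gives 227t ≡ 33 (mod 61), and since 44⁻¹ ≡ 43 (mod 61), t ≡ 16. Hence m ≡ 33 + 227·16 = 3665 (mod 13847).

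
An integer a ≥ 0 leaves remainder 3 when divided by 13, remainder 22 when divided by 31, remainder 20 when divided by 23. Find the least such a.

The moduli are pairwise coprime; N = 13·31·23 = 9269.
N/13 = 713; 713 ≡ 11 (mod 13); 11·6 ≡ 1, so inverse 6.
N/31 = 299; 299 ≡ 20 (mod 31); 20·14 ≡ 1, so inverse 14.
N/23 = 403; 403 ≡ 12 (mod 23); 12·2 ≡ 1, so inverse 2.
a ≡ 3·713·6 + 22·299·14 + 20·403·2 = 121046.
121046 mod 9269 = 549.

549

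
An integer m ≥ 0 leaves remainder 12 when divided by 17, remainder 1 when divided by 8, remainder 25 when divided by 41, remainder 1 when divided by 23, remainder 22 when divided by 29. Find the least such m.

From m ≡ 12 (mod 17) write m = 12 + 17t. Substituting into m ≡ 1 (mod 8) gives 17t ≡ 5 (mod 8), and since 1⁻¹ ≡ 1 (mod 8), t ≡ 5. Hence m ≡ 12 + 17·5 = 97 (mod 136).
From m ≡ 97 (mod 136) write m = 97 + 136t. Substituting into m ≡ 25 (mod 41) gives 136t ≡ 10 (mod 41), and since 13⁻¹ ≡ 19 (mod 41), t ≡ 26. Hence m ≡ 97 + 136·26 = 3633 (mod 5576).
From m ≡ 3633 (mod 5576) write m = 3633 + 5576t. Substituting into m ≡ 1 (mod 23) gives 5576t ≡ 2 (mod 23), and since 10⁻¹ ≡ 7 (mod 23), t ≡ 14. Hence m ≡ 3633 + 5576·14 = 81697 (mod 128248).
From m ≡ 81697 (mod 128248) write m = 81697 + 128248t. Substituting into m ≡ 22 (mod 29) gives 128248t ≡ 18 (mod 29), and since 10⁻¹ ≡ 3 (mod 29), t ≡ 25. Hence m ≡ 81697 + 128248·25 = 3287897 (mod 3719192).

3287897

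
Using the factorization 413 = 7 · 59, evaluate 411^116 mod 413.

Mod 7: 411 ≡ 5; by Fermat, exponent reduces to 116 mod 6 = 2; 5^2 ≡ 4 (mod 7).
Mod 59: 411 ≡ 57; since 58 | 116, by Fermat 57^116 ≡ 1 (mod 59).
Combine by CRT: x ≡ 4 (mod 7), x ≡ 1 (mod 59) ⇒ x ≡ 60 (mod 413).

60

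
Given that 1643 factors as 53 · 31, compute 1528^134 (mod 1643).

Mod 53: 1528 ≡ 44; by Fermat, exponent reduces to 134 mod 52 = 30; 44^30 ≡ 42 (mod 53).
Mod 31: 1528 ≡ 9; by Fermat, exponent reduces to 134 mod 30 = 14; 9^14 ≡ 7 (mod 31).
Combine by CRT: x ≡ 42 (mod 53), x ≡ 7 (mod 31) ⇒ x ≡ 1526 (mod 1643).

1526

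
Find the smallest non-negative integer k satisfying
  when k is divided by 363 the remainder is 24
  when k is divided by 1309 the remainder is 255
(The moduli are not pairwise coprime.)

35598

Combine the congruences pairwise.
gcd(363, 1309) = 11 and 11 | (255 − 24), so the pair is consistent; merging gives k ≡ 35598 (mod 43197), where 43197 = lcm(363, 1309).
The solution is unique modulo lcm(363, 1309) = 43197.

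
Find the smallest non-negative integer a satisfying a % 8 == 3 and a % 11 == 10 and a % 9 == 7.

The moduli are pairwise coprime; N = 8·11·9 = 792.
N/8 = 99; 99 ≡ 3 (mod 8); 3·3 ≡ 1, so inverse 3.
N/11 = 72; 72 ≡ 6 (mod 11); 6·2 ≡ 1, so inverse 2.
N/9 = 88; 88 ≡ 7 (mod 9); 7·4 ≡ 1, so inverse 4.
a ≡ 3·99·3 + 10·72·2 + 7·88·4 = 4795.
4795 mod 792 = 43.

43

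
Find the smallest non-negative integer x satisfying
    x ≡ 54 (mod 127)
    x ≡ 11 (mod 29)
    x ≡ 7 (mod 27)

The moduli are pairwise coprime; N = 127·29·27 = 99441.
N/127 = 783; 783 ≡ 21 (mod 127); 21·121 ≡ 1, so inverse 121.
N/29 = 3429; 3429 ≡ 7 (mod 29); 7·25 ≡ 1, so inverse 25.
N/27 = 3683; 3683 ≡ 11 (mod 27); 11·5 ≡ 1, so inverse 5.
x ≡ 54·783·121 + 11·3429·25 + 7·3683·5 = 6188002.
6188002 mod 99441 = 22660.

22660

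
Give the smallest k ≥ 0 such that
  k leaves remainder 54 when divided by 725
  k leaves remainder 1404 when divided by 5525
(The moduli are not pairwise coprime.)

gcd(725, 5525) = 25 and 25 | (1404 − 54), so the pair is consistent; merging gives k ≡ 145054 (mod 160225), where 160225 = lcm(725, 5525).
The solution is unique modulo lcm(725, 5525) = 160225.

145054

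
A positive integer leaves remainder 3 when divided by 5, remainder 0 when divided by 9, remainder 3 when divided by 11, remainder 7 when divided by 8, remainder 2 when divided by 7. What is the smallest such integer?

The moduli are pairwise coprime; N = 5·9·11·8·7 = 27720.
N/5 = 5544; 5544 ≡ 4 (mod 5); 4·4 ≡ 1, so inverse 4.
N/9 = 3080; 3080 ≡ 2 (mod 9); 2·5 ≡ 1, so inverse 5.
N/11 = 2520; 2520 ≡ 1 (mod 11), inverse 1.
N/8 = 3465; 3465 ≡ 1 (mod 8), inverse 1.
N/7 = 3960; 3960 ≡ 5 (mod 7); 5·3 ≡ 1, so inverse 3.
x ≡ 3·5544·4 + 0·3080·5 + 3·2520·1 + 7·3465·1 + 2·3960·3 = 122103.
122103 mod 27720 = 11223.

11223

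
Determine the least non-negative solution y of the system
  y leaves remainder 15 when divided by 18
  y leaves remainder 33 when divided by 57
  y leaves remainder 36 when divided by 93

gcd(18, 57) = 3 and 3 | (33 − 15), so the pair is consistent; merging gives y ≡ 33 (mod 342), where 342 = lcm(18, 57).
gcd(342, 93) = 3 and 3 | (36 − 33), so the pair is consistent; merging gives y ≡ 1059 (mod 10602), where 10602 = lcm(342, 93).
The solution is unique modulo lcm(18, 57, 93) = 10602.

1059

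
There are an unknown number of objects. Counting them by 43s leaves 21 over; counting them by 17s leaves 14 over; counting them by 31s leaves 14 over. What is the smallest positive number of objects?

14770

The moduli are pairwise coprime; M = 43·17·31 = 22661.
M/43 = 527; 527 ≡ 11 (mod 43); 11·4 ≡ 1, so inverse 4.
M/17 = 1333; 1333 ≡ 7 (mod 17); 7·5 ≡ 1, so inverse 5.
M/31 = 731; 731 ≡ 18 (mod 31); 18·19 ≡ 1, so inverse 19.
N ≡ 21·527·4 + 14·1333·5 + 14·731·19 = 332024.
332024 mod 22661 = 14770.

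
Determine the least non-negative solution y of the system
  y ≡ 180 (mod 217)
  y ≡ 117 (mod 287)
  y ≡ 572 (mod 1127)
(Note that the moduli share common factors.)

gcd(217, 287) = 7 and 7 | (117 − 180), so the pair is consistent; merging gives y ≡ 1265 (mod 8897), where 8897 = lcm(217, 287).
gcd(8897, 1127) = 7 and 7 | (572 − 1265), so the pair is consistent; merging gives y ≡ 979935 (mod 1432417), where 1432417 = lcm(8897, 1127).
The solution is unique modulo lcm(217, 287, 1127) = 1432417.

979935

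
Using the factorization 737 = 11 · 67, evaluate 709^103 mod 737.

Mod 11: 709 ≡ 5; by Fermat, exponent reduces to 103 mod 10 = 3; 5^3 ≡ 4 (mod 11).
Mod 67: 709 ≡ 39; by Fermat, exponent reduces to 103 mod 66 = 37; 39^37 ≡ 65 (mod 67).
Combine by CRT: x ≡ 4 (mod 11), x ≡ 65 (mod 67) ⇒ x ≡ 400 (mod 737).

400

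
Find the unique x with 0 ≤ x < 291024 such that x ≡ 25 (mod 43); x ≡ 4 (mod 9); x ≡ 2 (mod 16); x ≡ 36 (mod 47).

61042

The moduli are pairwise coprime; N = 43·9·16·47 = 291024.
N/43 = 6768; 6768 ≡ 17 (mod 43); 17·38 ≡ 1, so inverse 38.
N/9 = 32336; 32336 ≡ 8 (mod 9); 8·8 ≡ 1, so inverse 8.
N/16 = 18189; 18189 ≡ 13 (mod 16); 13·5 ≡ 1, so inverse 5.
N/47 = 6192; 6192 ≡ 35 (mod 47); 35·43 ≡ 1, so inverse 43.
x ≡ 25·6768·38 + 4·32336·8 + 2·18189·5 + 36·6192·43 = 17231458.
17231458 mod 291024 = 61042.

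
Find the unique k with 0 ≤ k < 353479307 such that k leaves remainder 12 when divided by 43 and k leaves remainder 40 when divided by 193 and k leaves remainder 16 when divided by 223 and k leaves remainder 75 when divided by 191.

The moduli are pairwise coprime; N = 43·193·223·191 = 353479307.
N/43 = 8220449; 8220449 ≡ 10 (mod 43); 10·13 ≡ 1, so inverse 13.
N/193 = 1831499; 1831499 ≡ 122 (mod 193); 122·106 ≡ 1, so inverse 106.
N/223 = 1585109; 1585109 ≡ 25 (mod 223); 25·116 ≡ 1, so inverse 116.
N/191 = 1850677; 1850677 ≡ 78 (mod 191); 78·120 ≡ 1, so inverse 120.
k ≡ 12·8220449·13 + 40·1831499·106 + 16·1585109·116 + 75·1850677·120 = 28646001108.
28646001108 mod 353479307 = 14177241.

14177241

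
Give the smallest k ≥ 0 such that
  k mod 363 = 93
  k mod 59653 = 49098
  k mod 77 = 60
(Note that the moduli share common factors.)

228057

Combine the congruences pairwise.
gcd(363, 59653) = 121 and 121 | (49098 − 93), so the pair is consistent; merging gives k ≡ 49098 (mod 178959), where 178959 = lcm(363, 59653).
gcd(178959, 77) = 11 and 11 | (60 − 49098), so the pair is consistent; merging gives k ≡ 228057 (mod 1252713), where 1252713 = lcm(178959, 77).
The solution is unique modulo lcm(363, 59653, 77) = 1252713.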